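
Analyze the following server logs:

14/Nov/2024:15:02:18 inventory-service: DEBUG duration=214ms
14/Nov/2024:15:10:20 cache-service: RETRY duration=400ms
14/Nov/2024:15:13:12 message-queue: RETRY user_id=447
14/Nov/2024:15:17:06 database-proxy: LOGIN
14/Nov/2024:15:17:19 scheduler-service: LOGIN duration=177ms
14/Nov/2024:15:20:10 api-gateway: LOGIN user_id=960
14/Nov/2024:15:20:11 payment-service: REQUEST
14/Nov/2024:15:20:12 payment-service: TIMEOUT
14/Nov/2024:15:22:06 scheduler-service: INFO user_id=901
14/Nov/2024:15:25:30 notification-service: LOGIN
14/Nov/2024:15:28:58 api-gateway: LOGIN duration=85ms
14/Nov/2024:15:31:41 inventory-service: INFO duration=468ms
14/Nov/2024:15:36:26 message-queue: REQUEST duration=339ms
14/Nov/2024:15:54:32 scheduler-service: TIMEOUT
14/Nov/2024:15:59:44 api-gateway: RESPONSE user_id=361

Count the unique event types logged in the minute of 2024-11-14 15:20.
3

To count unique event types:

1. Filter events in the minute starting at 2024-11-14 15:20
2. Extract event types from matching entries
3. Count unique types: 3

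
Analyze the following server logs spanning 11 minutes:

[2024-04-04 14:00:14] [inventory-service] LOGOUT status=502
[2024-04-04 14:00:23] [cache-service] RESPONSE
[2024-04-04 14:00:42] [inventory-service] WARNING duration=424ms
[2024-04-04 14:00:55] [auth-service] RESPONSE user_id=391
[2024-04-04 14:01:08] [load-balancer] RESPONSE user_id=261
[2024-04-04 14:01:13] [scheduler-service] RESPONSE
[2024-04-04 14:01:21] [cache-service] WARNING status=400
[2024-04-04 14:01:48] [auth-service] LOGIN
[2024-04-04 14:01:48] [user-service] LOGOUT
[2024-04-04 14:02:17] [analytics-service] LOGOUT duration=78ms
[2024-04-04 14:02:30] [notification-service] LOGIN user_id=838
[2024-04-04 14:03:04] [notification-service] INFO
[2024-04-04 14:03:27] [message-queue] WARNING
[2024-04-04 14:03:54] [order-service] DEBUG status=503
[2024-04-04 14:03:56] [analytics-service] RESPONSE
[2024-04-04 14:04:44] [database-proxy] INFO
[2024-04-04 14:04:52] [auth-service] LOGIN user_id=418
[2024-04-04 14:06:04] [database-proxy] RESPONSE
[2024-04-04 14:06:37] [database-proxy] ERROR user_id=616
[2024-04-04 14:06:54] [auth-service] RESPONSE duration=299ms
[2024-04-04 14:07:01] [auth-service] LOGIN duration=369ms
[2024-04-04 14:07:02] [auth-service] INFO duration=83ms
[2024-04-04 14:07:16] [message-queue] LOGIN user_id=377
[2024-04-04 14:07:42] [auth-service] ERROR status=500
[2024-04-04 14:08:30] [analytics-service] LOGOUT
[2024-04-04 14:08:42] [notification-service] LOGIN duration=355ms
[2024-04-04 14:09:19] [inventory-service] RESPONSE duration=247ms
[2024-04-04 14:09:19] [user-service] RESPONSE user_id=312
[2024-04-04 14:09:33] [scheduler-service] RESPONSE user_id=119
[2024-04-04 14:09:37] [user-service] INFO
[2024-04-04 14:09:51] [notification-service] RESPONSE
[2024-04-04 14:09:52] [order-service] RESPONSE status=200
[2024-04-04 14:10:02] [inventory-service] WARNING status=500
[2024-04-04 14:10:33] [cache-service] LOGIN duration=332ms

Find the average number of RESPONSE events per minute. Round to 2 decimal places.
1.09

To calculate the rate:

1. Count total RESPONSE events: 12
2. Total time period: 11 minutes
3. Rate = 12 / 11 = 1.09 events per minute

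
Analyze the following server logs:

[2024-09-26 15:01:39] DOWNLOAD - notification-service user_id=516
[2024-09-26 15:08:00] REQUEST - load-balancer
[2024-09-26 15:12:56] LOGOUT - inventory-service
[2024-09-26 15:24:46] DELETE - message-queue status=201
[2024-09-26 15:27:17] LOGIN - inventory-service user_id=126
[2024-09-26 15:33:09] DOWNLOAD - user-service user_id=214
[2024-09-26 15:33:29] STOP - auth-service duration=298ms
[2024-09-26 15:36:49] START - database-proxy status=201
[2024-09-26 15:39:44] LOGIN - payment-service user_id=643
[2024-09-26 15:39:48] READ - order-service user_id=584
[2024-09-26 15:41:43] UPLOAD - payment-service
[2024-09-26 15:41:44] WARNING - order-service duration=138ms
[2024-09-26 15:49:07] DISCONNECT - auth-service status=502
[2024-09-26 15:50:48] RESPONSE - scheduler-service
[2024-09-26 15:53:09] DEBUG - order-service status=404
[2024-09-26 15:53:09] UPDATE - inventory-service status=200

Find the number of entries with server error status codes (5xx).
1

To find matching entries:

1. Pattern to match: server error status codes (5xx)
2. Scan each log entry for the pattern
3. Count matches: 1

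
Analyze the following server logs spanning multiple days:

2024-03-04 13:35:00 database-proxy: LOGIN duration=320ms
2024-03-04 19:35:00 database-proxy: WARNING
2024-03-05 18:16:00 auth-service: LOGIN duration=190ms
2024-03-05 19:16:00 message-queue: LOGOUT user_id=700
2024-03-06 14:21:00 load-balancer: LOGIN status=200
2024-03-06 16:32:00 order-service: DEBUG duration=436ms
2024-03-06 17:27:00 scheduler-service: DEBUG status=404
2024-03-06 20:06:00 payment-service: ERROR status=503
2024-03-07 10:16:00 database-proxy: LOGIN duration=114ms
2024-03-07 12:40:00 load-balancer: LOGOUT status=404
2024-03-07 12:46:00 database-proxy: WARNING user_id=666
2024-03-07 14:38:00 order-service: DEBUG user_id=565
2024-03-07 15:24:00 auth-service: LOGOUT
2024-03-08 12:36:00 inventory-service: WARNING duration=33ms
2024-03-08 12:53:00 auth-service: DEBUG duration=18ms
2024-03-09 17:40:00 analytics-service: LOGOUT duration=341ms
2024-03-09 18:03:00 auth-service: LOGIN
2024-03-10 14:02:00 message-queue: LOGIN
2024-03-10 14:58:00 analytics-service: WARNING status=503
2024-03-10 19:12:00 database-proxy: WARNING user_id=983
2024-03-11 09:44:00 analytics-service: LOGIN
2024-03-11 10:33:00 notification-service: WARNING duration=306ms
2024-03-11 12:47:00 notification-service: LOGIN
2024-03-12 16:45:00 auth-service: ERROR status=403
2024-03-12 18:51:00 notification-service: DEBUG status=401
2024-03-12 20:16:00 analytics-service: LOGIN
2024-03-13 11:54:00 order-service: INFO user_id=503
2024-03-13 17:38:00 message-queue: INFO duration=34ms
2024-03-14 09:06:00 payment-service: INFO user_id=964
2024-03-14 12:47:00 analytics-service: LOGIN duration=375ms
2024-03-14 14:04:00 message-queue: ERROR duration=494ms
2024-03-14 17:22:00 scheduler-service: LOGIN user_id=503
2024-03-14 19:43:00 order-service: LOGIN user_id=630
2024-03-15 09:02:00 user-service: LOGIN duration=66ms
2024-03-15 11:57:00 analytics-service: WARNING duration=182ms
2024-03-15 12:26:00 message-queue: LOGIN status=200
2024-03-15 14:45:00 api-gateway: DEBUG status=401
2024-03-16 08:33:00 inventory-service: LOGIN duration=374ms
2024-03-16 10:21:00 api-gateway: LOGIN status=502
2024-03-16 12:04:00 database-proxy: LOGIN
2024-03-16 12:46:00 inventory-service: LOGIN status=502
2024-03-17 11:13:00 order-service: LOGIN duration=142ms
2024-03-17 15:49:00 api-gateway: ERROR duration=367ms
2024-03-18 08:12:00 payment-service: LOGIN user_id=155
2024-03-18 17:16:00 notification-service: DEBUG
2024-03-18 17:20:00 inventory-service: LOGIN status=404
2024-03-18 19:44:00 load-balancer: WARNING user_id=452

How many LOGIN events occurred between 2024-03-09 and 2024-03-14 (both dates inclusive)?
8

To filter by date range:

1. Date range: 2024-03-09 through 2024-03-14, both dates inclusive
2. Filter for LOGIN events whose date falls in this range
3. Count matching events: 8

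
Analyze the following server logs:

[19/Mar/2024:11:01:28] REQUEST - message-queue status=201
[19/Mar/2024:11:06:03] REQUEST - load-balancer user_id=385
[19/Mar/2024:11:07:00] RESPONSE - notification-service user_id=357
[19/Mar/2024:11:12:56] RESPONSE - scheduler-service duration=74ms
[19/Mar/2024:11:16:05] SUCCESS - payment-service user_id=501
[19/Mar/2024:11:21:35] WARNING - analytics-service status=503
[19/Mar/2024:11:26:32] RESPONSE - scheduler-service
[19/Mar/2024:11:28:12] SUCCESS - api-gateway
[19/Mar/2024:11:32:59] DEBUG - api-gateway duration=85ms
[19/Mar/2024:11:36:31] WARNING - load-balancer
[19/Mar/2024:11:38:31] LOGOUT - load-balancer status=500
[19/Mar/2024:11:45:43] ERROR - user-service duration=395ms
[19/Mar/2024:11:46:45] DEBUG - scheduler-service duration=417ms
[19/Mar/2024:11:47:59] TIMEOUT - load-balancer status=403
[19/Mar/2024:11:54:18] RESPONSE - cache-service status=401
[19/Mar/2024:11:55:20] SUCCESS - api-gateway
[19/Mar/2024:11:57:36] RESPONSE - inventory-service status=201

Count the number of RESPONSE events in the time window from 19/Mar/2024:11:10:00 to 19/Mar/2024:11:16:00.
1

To count events in the time window:

1. Window boundaries: 19/Mar/2024:11:10:00 to 19/Mar/2024:11:16:00
2. Filter for RESPONSE events within this window
3. Count matching events: 1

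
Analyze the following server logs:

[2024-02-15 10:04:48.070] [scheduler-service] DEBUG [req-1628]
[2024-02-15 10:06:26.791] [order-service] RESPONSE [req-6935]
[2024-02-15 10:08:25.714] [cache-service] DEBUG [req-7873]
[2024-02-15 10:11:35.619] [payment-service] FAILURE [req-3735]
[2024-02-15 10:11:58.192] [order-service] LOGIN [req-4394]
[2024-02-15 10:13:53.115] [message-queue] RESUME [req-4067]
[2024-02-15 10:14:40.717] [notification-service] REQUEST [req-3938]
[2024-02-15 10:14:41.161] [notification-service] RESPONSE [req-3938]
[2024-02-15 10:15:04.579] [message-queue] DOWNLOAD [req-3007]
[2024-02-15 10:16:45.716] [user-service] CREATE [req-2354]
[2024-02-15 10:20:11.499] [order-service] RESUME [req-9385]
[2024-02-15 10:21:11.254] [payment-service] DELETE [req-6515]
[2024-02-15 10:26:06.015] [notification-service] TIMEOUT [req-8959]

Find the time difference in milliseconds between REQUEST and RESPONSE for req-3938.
444

To calculate latency:

1. Find REQUEST with id req-3938: 2024-02-15 10:14:40.717
2. Find RESPONSE with id req-3938: 2024-02-15 10:14:41.161
3. Latency: 2024-02-15 10:14:41.161 - 2024-02-15 10:14:40.717 = 444ms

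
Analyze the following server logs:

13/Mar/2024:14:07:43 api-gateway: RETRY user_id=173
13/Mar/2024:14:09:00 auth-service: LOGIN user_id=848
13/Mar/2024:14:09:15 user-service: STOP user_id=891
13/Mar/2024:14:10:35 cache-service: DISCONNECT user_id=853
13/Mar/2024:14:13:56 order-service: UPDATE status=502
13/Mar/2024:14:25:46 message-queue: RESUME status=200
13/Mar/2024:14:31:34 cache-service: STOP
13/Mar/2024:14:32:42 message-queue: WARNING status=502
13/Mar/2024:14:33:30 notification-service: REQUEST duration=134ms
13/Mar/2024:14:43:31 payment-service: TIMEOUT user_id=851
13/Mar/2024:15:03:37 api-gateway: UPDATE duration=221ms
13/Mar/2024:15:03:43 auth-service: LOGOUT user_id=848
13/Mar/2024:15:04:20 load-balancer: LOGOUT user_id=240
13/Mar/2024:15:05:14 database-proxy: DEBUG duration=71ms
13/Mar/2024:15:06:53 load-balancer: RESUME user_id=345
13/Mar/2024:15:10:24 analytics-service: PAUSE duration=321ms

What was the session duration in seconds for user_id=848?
3283

To calculate session duration:

1. Find LOGIN event for user_id=848: 13/Mar/2024:14:09:00
2. Find LOGOUT event for user_id=848: 13/Mar/2024:15:03:43
3. Session duration: 13/Mar/2024:15:03:43 - 13/Mar/2024:14:09:00 = 3283 seconds (54 minutes)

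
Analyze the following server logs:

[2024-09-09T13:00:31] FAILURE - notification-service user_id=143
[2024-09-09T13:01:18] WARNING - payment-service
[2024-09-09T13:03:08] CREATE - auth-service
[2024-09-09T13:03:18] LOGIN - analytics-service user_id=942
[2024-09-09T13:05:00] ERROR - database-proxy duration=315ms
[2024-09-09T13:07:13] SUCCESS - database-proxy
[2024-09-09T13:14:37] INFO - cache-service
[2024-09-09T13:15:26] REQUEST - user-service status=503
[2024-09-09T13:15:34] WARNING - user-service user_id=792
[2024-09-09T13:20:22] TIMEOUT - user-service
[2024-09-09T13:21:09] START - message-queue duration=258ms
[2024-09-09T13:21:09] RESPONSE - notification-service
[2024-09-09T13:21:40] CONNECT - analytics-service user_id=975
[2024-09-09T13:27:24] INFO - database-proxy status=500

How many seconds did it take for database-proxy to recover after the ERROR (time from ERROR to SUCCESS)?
133

To calculate recovery time:

1. Find ERROR event for database-proxy: 2024-09-09T13:05:00
2. Find next SUCCESS event for database-proxy: 2024-09-09T13:07:13
3. Recovery time: 2024-09-09T13:07:13 - 2024-09-09T13:05:00 = 133 seconds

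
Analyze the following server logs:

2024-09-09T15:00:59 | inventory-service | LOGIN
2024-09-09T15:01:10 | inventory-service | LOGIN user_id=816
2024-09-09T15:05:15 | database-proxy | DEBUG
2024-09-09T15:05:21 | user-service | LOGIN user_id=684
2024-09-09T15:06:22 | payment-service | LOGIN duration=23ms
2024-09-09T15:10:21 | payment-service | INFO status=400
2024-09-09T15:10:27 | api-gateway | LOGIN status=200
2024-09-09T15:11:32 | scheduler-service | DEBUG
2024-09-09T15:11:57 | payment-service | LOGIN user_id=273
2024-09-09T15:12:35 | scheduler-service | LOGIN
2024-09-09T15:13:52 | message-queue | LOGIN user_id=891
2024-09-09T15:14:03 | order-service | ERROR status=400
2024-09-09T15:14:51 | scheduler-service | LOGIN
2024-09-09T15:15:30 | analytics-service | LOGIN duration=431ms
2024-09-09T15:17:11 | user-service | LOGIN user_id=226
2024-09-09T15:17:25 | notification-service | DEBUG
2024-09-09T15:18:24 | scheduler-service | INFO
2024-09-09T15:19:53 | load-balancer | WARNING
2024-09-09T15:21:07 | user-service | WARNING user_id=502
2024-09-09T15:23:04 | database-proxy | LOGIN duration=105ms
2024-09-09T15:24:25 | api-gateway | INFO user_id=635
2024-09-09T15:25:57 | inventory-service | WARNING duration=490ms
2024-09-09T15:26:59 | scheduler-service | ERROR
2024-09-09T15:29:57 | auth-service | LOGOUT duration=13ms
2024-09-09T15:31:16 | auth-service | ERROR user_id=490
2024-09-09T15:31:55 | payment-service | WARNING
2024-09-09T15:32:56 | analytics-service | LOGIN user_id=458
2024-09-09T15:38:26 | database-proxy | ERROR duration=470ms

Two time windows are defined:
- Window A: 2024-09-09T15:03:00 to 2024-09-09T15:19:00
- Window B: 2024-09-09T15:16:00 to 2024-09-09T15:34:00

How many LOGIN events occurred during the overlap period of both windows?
1

To find overlap events:

1. Window A: 2024-09-09T15:03:00 to 2024-09-09T15:19:00
2. Window B: 2024-09-09T15:16:00 to 2024-09-09T15:34:00
3. Overlap period: 2024-09-09T15:16:00 to 2024-09-09T15:19:00
4. Count LOGIN events in overlap: 1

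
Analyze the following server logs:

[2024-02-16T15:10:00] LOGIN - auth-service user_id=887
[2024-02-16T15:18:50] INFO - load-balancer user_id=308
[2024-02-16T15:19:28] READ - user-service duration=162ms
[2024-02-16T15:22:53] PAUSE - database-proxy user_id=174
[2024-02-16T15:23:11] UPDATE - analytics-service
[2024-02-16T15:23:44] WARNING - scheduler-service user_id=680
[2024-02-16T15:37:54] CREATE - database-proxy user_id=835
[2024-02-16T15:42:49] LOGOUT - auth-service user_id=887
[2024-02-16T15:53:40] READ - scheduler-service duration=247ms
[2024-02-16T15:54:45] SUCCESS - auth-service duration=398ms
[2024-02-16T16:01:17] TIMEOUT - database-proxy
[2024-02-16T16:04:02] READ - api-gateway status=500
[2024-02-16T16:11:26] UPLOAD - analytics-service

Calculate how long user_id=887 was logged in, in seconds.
1969

To calculate session duration:

1. Find LOGIN event for user_id=887: 2024-02-16T15:10:00
2. Find LOGOUT event for user_id=887: 2024-02-16T15:42:49
3. Session duration: 2024-02-16T15:42:49 - 2024-02-16T15:10:00 = 1969 seconds (32 minutes)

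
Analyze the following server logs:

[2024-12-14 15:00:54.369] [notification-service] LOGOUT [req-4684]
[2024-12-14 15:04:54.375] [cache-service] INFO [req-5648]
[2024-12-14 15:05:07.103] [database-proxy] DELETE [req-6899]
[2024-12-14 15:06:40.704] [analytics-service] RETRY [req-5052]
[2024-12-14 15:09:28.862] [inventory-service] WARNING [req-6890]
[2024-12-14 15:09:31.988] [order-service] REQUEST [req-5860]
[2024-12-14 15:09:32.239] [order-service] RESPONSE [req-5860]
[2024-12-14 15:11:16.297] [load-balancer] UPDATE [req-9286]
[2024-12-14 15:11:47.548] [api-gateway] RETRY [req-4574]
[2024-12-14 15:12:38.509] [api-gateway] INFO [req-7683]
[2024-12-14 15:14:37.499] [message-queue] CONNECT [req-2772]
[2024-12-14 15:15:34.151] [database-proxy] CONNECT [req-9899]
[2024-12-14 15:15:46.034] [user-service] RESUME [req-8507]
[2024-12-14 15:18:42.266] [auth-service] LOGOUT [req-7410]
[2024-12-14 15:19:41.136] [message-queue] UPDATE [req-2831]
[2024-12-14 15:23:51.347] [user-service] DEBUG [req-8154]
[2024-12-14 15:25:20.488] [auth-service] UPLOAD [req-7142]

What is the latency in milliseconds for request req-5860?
251

To calculate latency:

1. Find REQUEST with id req-5860: 2024-12-14 15:09:31.988
2. Find RESPONSE with id req-5860: 2024-12-14 15:09:32.239
3. Latency: 2024-12-14 15:09:32.239 - 2024-12-14 15:09:31.988 = 251ms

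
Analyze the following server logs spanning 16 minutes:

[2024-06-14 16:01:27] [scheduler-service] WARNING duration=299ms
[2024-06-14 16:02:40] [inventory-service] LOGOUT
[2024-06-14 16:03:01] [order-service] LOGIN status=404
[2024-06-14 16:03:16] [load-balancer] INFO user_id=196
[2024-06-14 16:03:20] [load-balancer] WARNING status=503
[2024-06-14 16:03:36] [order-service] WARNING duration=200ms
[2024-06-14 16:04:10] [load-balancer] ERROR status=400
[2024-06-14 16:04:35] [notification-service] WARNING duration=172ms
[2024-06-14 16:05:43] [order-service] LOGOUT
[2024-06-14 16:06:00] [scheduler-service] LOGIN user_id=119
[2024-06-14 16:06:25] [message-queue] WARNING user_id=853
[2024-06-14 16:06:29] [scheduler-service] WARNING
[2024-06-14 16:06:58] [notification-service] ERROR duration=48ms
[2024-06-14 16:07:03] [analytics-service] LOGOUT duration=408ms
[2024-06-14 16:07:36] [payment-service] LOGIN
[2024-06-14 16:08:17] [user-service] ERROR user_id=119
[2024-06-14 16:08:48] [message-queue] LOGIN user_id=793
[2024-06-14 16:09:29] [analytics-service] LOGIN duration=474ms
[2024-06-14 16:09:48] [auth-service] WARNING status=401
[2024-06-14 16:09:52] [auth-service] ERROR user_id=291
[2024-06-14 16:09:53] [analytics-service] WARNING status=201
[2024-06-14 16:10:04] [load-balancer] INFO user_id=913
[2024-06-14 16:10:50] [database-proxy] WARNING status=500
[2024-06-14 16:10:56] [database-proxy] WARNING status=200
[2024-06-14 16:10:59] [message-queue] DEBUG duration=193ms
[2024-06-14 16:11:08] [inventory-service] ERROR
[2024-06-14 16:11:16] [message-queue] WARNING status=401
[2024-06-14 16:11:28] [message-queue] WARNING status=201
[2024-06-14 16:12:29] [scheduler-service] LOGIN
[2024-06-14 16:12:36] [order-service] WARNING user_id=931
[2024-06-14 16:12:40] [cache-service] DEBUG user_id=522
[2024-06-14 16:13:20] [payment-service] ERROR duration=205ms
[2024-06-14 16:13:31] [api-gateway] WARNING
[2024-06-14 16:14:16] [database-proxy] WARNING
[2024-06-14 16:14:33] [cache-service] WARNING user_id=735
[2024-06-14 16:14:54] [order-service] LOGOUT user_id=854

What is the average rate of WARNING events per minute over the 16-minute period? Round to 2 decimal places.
1.0

To calculate the rate:

1. Count total WARNING events: 16
2. Total time period: 16 minutes
3. Rate = 16 / 16 = 1.0 events per minute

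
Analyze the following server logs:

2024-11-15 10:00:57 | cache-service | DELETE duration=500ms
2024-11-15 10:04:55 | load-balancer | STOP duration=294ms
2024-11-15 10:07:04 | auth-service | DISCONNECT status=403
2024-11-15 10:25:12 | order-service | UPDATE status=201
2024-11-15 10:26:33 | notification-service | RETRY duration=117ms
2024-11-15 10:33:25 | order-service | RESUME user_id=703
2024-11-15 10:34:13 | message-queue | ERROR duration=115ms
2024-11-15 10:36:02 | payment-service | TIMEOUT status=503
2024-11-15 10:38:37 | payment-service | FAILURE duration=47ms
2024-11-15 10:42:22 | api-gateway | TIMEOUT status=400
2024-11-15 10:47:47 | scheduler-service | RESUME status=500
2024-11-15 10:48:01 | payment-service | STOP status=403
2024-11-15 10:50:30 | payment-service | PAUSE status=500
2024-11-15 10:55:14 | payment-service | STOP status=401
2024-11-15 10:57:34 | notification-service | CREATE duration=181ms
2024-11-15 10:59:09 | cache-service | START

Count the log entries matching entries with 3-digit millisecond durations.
5

To find matching entries:

1. Pattern to match: entries with 3-digit millisecond durations
2. Scan each log entry for the pattern
3. Count matches: 5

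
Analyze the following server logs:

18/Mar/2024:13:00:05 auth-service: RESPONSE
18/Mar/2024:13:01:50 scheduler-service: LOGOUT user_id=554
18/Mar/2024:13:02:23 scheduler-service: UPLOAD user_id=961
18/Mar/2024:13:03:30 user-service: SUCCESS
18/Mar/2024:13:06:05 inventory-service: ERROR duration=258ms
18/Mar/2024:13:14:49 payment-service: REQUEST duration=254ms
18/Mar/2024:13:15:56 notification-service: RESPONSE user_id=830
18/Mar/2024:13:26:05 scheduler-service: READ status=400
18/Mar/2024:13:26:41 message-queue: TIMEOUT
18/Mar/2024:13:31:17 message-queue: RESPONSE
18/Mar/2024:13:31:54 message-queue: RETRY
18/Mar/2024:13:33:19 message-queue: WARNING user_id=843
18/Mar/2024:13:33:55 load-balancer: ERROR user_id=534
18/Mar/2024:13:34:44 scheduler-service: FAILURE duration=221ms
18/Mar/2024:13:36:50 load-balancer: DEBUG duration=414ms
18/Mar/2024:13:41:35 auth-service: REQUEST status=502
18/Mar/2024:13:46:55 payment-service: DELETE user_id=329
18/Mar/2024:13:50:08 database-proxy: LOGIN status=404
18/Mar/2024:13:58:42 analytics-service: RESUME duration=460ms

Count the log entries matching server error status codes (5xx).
1

To find matching entries:

1. Pattern to match: server error status codes (5xx)
2. Scan each log entry for the pattern
3. Count matches: 1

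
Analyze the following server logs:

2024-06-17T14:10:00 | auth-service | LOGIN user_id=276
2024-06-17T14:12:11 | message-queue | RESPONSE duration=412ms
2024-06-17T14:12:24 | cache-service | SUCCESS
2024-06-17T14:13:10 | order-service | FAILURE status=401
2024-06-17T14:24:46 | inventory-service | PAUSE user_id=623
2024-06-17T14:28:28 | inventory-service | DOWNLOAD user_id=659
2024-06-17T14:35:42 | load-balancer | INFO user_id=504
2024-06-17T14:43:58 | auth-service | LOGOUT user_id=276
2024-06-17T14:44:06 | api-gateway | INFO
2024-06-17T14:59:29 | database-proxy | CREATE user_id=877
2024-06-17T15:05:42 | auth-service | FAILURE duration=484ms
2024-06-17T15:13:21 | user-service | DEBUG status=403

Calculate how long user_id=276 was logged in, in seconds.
2038

To calculate session duration:

1. Find LOGIN event for user_id=276: 2024-06-17T14:10:00
2. Find LOGOUT event for user_id=276: 2024-06-17T14:43:58
3. Session duration: 2024-06-17T14:43:58 - 2024-06-17T14:10:00 = 2038 seconds (33 minutes)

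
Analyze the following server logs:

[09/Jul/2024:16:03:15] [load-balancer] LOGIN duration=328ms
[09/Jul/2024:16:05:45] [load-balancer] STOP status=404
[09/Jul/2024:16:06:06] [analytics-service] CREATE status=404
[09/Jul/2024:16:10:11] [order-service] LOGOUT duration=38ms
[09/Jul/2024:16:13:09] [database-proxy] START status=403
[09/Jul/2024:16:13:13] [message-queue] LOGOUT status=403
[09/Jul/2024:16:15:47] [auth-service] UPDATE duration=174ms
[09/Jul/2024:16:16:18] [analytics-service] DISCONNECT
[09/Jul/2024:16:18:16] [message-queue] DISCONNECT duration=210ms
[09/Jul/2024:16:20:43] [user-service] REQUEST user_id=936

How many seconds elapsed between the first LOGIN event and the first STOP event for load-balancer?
150

To find the time between events:

1. Locate the first LOGIN event for load-balancer: 09/Jul/2024:16:03:15
2. Locate the first STOP event for load-balancer: 09/Jul/2024:16:05:45
3. Calculate the difference: 09/Jul/2024:16:05:45 - 09/Jul/2024:16:03:15 = 150 seconds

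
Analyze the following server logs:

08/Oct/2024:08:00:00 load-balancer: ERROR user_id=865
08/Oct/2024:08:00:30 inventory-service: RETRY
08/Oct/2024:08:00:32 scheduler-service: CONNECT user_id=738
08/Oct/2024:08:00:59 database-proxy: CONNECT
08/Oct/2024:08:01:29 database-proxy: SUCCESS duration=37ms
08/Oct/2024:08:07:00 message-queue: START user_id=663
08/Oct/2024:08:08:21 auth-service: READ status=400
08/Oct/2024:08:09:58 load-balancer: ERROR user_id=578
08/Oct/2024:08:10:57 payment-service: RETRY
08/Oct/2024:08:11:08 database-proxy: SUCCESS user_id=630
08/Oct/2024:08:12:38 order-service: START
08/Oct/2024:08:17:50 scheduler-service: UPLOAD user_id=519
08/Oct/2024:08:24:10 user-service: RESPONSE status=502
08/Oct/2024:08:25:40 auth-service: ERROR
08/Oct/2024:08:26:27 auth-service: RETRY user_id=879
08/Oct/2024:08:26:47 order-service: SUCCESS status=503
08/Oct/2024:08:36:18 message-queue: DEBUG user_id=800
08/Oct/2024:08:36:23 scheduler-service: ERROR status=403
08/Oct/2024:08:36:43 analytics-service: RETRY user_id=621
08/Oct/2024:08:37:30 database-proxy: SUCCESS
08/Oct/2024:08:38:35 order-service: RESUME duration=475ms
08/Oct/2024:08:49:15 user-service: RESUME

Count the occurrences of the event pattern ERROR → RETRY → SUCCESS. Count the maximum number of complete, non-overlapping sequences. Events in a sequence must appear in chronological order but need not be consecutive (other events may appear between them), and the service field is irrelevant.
4

To count sequences:

1. Look for pattern: ERROR → RETRY → SUCCESS
2. Greedily scan the log in chronological order, matching each sequence element in turn (ignoring service)
3. Each time the full pattern completes, increment the count and restart matching from the next event
4. Complete non-overlapping sequences found: 4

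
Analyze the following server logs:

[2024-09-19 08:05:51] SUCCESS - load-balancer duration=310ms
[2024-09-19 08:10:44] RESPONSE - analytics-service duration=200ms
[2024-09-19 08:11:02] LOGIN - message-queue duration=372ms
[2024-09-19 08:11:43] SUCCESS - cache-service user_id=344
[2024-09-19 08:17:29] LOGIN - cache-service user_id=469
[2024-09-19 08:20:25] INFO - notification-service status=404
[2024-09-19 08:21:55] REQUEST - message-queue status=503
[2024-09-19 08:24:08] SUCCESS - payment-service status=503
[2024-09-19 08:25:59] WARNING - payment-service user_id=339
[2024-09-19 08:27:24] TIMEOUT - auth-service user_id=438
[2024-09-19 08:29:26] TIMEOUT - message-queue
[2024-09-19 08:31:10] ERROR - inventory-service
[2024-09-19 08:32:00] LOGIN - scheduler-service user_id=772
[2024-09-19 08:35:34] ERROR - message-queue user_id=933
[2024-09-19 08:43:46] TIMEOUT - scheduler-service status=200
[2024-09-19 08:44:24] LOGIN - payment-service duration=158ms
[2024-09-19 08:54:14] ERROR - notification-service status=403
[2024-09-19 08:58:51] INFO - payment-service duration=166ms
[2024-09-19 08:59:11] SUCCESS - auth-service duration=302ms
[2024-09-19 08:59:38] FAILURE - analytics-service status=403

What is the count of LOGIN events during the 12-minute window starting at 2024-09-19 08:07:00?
2

To count events in the time window:

1. Window boundaries: 2024-09-19 08:07:00 to 2024-09-19 08:19:00
2. Filter for LOGIN events within this window
3. Count matching events: 2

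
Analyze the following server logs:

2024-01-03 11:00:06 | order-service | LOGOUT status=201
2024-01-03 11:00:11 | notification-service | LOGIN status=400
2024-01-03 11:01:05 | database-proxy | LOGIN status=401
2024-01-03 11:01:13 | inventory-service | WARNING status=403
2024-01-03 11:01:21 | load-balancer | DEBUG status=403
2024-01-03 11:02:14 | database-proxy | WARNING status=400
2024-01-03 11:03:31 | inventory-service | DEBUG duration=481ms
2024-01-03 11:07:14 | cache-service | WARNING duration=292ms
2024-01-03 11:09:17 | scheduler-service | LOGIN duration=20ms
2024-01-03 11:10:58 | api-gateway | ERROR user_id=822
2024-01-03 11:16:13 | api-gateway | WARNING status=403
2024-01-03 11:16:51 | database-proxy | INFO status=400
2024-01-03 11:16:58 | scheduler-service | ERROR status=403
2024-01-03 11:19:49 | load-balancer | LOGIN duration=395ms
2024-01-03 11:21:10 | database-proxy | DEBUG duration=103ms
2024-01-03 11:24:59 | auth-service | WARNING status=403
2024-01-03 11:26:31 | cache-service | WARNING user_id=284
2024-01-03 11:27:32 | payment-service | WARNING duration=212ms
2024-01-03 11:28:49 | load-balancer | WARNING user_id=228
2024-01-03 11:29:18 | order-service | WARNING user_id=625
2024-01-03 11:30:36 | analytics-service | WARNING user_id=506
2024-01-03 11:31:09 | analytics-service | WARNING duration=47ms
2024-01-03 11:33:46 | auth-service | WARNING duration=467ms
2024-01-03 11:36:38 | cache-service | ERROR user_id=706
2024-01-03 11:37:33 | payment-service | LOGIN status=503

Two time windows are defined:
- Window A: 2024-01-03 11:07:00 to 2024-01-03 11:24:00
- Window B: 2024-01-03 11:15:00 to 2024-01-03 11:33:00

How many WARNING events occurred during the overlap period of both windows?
1

To find overlap events:

1. Window A: 2024-01-03 11:07:00 to 2024-01-03 11:24:00
2. Window B: 2024-01-03 11:15:00 to 2024-01-03 11:33:00
3. Overlap period: 2024-01-03 11:15:00 to 2024-01-03 11:24:00
4. Count WARNING events in overlap: 1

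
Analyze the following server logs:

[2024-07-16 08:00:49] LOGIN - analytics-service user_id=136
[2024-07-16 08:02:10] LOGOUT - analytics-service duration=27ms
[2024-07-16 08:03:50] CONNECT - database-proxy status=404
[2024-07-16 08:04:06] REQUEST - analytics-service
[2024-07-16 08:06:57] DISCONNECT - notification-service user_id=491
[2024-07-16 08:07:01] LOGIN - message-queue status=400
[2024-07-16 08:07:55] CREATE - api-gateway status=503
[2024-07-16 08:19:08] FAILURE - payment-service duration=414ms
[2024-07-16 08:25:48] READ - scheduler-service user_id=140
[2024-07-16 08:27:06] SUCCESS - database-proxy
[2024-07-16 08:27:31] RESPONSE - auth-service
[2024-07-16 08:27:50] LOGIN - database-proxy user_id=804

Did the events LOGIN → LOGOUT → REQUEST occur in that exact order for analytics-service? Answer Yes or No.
Yes

To verify sequence order:

1. Find all events in sequence LOGIN → LOGOUT → REQUEST for analytics-service
2. Extract their timestamps
3. Check if timestamps are in ascending order
4. Result: Yes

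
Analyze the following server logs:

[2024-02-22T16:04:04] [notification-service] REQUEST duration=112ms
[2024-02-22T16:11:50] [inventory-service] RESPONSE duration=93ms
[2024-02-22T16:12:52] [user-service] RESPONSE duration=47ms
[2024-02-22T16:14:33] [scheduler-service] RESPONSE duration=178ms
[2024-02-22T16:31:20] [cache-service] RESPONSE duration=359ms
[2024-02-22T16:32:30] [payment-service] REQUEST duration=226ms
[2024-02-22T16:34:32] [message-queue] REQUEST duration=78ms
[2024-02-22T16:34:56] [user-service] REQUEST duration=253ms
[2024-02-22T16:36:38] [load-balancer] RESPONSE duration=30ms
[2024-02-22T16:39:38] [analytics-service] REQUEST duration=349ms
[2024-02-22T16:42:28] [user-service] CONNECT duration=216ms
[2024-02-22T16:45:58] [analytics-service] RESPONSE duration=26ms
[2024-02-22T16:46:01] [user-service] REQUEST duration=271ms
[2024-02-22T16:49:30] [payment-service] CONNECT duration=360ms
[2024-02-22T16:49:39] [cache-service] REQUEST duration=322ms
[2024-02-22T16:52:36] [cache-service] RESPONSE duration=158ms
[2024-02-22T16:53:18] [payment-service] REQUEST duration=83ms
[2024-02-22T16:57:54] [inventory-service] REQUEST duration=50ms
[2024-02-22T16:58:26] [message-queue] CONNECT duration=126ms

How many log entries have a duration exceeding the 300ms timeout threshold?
4

To count timeouts:

1. Threshold: 300ms
2. Extract duration from each log entry
3. Count entries where duration > 300
4. Timeout count: 4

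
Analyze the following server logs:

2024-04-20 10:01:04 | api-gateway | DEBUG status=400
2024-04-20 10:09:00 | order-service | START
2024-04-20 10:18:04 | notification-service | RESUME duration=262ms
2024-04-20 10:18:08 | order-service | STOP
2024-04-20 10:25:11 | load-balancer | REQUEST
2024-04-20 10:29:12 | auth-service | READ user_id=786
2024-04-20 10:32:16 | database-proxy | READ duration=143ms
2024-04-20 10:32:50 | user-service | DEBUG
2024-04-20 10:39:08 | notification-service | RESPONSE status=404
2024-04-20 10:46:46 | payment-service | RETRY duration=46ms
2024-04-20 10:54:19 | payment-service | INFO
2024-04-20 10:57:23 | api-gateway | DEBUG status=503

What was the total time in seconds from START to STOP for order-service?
548

To calculate state duration:

1. Find START event for order-service: 2024-04-20 10:09:00
2. Find STOP event for order-service: 2024-04-20 10:18:08
3. Calculate duration: 2024-04-20 10:18:08 - 2024-04-20 10:09:00 = 548 seconds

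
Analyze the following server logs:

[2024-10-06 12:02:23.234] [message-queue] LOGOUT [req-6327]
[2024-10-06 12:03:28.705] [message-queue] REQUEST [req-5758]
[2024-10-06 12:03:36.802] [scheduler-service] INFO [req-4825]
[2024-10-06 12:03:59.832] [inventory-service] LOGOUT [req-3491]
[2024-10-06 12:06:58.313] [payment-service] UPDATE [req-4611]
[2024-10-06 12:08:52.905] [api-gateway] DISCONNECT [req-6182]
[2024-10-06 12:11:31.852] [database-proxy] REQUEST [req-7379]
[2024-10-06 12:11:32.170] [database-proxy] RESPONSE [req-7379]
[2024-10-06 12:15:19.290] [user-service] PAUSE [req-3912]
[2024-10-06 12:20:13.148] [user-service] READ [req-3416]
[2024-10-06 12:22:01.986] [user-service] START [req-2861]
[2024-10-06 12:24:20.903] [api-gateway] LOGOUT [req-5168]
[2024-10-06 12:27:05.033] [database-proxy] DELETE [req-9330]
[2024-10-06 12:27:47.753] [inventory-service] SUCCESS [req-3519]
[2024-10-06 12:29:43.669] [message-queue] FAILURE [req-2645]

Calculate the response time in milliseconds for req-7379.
318

To calculate latency:

1. Find REQUEST with id req-7379: 2024-10-06 12:11:31.852
2. Find RESPONSE with id req-7379: 2024-10-06 12:11:32.170
3. Latency: 2024-10-06 12:11:32.170 - 2024-10-06 12:11:31.852 = 318ms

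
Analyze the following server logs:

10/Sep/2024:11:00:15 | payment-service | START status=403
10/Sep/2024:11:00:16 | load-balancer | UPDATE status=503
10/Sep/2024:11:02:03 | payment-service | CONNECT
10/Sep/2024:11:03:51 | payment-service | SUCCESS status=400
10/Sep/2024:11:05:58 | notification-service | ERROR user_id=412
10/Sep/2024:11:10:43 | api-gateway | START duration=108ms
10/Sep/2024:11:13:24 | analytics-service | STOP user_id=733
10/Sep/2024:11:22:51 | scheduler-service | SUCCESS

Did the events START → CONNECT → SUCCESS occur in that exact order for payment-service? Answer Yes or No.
Yes

To verify sequence order:

1. Find all events in sequence START → CONNECT → SUCCESS for payment-service
2. Extract their timestamps
3. Check if timestamps are in ascending order
4. Result: Yes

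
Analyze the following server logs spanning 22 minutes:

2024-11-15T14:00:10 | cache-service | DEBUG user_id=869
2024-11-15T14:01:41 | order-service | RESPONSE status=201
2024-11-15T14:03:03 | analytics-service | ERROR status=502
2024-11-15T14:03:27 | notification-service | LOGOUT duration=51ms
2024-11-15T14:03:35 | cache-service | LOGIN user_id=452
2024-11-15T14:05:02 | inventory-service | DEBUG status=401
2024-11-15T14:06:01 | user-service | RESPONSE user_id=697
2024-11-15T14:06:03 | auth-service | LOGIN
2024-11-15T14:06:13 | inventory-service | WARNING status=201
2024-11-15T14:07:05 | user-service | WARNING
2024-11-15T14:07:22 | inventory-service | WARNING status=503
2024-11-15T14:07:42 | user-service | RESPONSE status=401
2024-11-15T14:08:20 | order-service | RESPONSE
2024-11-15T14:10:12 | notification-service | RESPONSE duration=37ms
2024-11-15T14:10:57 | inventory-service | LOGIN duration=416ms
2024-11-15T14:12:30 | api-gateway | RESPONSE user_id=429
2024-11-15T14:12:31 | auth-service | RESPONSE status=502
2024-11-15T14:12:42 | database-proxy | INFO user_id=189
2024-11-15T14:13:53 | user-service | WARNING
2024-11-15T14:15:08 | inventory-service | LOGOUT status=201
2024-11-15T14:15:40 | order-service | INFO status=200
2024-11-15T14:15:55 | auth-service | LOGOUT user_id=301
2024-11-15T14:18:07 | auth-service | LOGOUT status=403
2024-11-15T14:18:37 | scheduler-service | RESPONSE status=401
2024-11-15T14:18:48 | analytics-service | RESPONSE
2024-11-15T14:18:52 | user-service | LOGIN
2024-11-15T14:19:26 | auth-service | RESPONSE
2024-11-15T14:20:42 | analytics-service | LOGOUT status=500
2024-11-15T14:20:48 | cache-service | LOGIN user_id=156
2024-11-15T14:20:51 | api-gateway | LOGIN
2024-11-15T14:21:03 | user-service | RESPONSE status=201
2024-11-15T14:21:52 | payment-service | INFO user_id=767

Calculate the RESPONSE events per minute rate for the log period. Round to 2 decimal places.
0.5

To calculate the rate:

1. Count total RESPONSE events: 11
2. Total time period: 22 minutes
3. Rate = 11 / 22 = 0.5 events per minute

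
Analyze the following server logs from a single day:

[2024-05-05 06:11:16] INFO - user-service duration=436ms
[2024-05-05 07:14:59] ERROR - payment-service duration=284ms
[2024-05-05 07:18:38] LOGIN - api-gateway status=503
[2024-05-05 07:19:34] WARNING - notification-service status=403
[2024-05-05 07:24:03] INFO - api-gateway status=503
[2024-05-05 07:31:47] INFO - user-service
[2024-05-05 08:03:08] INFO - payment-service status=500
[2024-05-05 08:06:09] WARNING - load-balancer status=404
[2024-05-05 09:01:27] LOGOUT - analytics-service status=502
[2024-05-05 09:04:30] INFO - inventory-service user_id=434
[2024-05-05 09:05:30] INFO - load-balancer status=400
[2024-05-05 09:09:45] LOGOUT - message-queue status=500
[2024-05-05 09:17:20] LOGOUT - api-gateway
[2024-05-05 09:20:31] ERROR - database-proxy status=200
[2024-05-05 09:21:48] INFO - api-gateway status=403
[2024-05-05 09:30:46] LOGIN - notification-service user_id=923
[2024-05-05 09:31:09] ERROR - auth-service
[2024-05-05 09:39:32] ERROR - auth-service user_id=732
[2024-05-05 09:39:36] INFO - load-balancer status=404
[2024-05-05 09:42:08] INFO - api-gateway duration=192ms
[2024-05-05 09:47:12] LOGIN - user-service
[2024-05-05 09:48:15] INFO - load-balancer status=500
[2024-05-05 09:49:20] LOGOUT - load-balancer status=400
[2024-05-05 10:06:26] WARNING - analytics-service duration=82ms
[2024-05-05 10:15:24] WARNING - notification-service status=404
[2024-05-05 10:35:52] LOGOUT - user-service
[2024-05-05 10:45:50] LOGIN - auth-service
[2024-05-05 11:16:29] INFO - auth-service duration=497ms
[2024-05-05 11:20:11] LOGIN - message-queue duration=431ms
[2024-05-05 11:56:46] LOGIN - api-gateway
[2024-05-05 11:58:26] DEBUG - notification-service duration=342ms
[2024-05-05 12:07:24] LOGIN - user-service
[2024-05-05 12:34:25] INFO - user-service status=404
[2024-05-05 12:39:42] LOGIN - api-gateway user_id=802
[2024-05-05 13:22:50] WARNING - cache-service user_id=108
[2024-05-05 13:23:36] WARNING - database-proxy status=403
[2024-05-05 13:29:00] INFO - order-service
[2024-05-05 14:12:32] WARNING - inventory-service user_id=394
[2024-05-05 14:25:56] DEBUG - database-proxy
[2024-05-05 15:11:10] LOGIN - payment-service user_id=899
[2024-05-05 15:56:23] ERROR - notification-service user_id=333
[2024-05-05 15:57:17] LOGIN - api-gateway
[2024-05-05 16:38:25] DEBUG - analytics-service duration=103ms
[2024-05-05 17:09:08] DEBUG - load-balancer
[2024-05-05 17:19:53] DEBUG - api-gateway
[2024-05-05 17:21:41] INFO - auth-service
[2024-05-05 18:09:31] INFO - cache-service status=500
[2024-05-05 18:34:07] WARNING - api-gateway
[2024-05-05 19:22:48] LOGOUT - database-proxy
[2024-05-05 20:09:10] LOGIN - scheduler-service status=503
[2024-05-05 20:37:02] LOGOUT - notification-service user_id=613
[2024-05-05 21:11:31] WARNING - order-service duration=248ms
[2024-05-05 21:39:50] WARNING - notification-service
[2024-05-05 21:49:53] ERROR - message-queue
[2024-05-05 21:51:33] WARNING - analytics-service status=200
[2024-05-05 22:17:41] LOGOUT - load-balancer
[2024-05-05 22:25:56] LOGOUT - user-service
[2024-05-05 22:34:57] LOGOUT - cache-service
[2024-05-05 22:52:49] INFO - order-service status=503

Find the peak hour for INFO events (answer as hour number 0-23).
9

To find the peak hour:

1. Group all INFO events by hour
2. Count events in each hour
3. Find hour with maximum count
4. Peak hour: 9 (with 6 events)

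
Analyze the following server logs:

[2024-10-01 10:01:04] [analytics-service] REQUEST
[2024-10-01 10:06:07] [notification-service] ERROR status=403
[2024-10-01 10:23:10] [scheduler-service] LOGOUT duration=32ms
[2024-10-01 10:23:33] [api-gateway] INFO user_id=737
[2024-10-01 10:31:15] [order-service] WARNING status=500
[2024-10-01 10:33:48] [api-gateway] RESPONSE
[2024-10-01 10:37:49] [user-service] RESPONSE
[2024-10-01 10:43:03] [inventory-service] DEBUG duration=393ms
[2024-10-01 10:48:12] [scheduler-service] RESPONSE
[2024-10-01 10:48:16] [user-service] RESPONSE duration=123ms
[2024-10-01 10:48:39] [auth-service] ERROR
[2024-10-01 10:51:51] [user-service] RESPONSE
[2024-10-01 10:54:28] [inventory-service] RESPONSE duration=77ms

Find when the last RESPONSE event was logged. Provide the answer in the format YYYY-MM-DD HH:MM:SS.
2024-10-01 10:54:28

To find the last event:

1. Filter for all RESPONSE events
2. Sort by timestamp
3. Select the last one
4. Timestamp: 2024-10-01 10:54:28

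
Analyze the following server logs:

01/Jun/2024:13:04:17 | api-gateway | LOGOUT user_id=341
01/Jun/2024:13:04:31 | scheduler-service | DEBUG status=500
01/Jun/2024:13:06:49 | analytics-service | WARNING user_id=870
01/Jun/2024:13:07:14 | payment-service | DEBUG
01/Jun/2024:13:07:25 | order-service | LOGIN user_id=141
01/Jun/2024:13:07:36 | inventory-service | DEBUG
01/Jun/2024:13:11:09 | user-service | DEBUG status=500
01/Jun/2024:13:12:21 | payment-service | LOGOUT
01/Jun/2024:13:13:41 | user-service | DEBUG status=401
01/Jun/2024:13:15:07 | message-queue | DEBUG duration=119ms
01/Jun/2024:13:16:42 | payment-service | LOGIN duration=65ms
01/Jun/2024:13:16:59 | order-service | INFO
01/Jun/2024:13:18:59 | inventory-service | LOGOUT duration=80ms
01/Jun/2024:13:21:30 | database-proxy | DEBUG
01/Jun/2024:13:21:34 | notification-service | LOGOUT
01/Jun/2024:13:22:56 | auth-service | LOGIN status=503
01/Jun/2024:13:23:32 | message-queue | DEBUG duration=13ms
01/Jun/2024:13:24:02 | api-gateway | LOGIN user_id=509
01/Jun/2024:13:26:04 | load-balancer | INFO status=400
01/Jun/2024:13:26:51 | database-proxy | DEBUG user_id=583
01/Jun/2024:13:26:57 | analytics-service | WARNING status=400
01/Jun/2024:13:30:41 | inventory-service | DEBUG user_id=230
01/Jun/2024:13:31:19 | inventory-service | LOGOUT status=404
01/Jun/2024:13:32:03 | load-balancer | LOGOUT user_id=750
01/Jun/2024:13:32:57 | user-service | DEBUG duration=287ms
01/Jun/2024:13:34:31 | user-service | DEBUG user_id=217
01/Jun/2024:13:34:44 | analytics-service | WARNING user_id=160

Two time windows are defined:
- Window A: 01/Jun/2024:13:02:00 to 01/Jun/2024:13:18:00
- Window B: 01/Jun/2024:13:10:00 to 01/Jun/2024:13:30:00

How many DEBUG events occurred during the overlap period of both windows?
3

To find overlap events:

1. Window A: 01/Jun/2024:13:02:00 to 01/Jun/2024:13:18:00
2. Window B: 01/Jun/2024:13:10:00 to 01/Jun/2024:13:30:00
3. Overlap period: 01/Jun/2024:13:10:00 to 01/Jun/2024:13:18:00
4. Count DEBUG events in overlap: 3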